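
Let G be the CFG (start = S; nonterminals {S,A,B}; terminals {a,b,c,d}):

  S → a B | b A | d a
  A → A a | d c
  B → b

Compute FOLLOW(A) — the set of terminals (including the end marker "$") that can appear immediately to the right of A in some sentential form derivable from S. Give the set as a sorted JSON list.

FIRST iteration:
round 1:
  A via A→d c: +{d}
  B via B→b: +{b}
  S via S→a B: +{a}
  S via S→b A: +{b}
  S via S→d a: +{d}
  FIRST(S)={a,b,d}  FIRST(A)={d}  FIRST(B)={b}
round 2: (no change)
  FIRST(S)={a,b,d}  FIRST(A)={d}  FIRST(B)={b}

Compute FOLLOW by fixpoint:
seed FOLLOW(S) with $
[1]
  A→A a: FOLLOW(A) ⊇ FIRST(a) = {a}; new: +{a}
  S→a B: FOLLOW(B) ⊇ FOLLOW(S) ⊇ {$}; new: +{$}
  S→b A: FOLLOW(A) ⊇ FOLLOW(S) ⊇ {$}; new: +{$}
  FOLLOW(S)={$}  FOLLOW(A)={$,a}  FOLLOW(B)={$}
[2] (stable)
  FOLLOW(S)={$}  FOLLOW(A)={$,a}  FOLLOW(B)={$}

FOLLOW(A) = ["$", "a"]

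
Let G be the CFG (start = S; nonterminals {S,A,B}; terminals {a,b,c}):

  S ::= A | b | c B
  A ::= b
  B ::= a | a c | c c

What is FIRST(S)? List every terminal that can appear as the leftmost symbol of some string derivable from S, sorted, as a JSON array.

FIRST iteration:
iter 1:
  A via A→b: +{b}
  B via B→a: +{a}
  B via B→c c: +{c}
  S via S→A: +{b}
  S via S→c B: +{c}
  FIRST[S]={b,c}  FIRST[A]={b}  FIRST[B]={a,c}
iter 2: — fixpoint
  FIRST[S]={b,c}  FIRST[A]={b}  FIRST[B]={a,c}

FIRST(S) = ["b", "c"]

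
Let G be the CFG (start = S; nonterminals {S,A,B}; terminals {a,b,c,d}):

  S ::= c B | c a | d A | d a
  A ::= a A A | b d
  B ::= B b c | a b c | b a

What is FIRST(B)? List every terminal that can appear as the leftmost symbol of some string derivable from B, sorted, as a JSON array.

FIRST iteration:
[1]
  A via A→a A A: +{a}
  A via A→b d: +{b}
  B via B→a b c: +{a}
  B via B→b a: +{b}
  S via S→c B: +{c}
  S via S→d A: +{d}
  FIRST(S)={c,d}  FIRST(A)={a,b}  FIRST(B)={a,b}
[2] (no change)
  FIRST(S)={c,d}  FIRST(A)={a,b}  FIRST(B)={a,b}

FIRST(B) = ["a", "b"]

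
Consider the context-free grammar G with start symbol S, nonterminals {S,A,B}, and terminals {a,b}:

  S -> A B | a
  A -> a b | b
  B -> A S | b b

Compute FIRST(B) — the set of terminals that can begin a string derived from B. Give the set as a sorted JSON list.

Compute FIRST by fixpoint:
round 1:
  A via A→a b: +{a}
  A via A→b: +{b}
  B via B→A S: +{a,b}
  S via S→A B: +{a,b}
  FIRST[S]={a,b}  FIRST[A]={a,b}  FIRST[B]={a,b}
round 2: done
  FIRST[S]={a,b}  FIRST[A]={a,b}  FIRST[B]={a,b}

FIRST(B) = ["a", "b"]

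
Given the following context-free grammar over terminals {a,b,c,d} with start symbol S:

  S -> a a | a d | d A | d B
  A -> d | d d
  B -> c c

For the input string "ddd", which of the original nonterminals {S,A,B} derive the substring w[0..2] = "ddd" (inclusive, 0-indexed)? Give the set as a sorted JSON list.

Convert to CNF:
  S -> T0 A | T0 B | T2 T0 | T2 T2
  A -> T0 T0 | d
  B -> T1 T1
  T0 -> d
  T1 -> c
  T2 -> a

CYK table (by increasing span) — only the sub-triangle for w[0..2]:
  [0..0]={A,T0}  "d"  orig:{A}
  [1..1]={A,T0}  "d"  orig:{A}
  [2..2]={A,T0}  "d"  orig:{A}
  [0..1]={A,S}  "dd"
  [1..2]={A,S}  "dd"
  [0..2]={S}  "ddd"

Original NTs in T[0,2] deriving "ddd": ["S"]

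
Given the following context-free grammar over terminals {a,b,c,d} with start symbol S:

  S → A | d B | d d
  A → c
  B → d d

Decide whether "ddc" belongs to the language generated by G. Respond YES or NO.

CNF form of G:
  S -> T0 B | T0 T0 | c
  A -> c
  B -> T0 T0
  T0 -> d

CYK fill:
  T[0,0] 'd' = {T0}  orig:{}
  T[1,1] 'd' = {T0}  orig:{}
  T[2,2] 'c' = {A,S}
  T[0,1] 'dd' = {B,S}
  T[1,2] 'dc' = ∅
  T[0,2] 'ddc' = ∅

S ∉ T[0,2] ⇒ NO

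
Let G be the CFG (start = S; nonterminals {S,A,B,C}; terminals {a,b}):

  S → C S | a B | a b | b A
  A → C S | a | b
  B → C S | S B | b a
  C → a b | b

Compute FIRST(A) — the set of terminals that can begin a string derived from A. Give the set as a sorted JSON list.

FIRST iteration:
pass 1:
  A via A→a: +{a}
  A via A→b: +{b}
  B via B→b a: +{b}
  C via C→a b: +{a}
  C via C→b: +{b}
  S via S→C S: +{a,b}
  S: {a,b}  A: {a,b}  B: {b}  C: {a,b}
pass 2:
  B via B→C S: +{a}
  S: {a,b}  A: {a,b}  B: {a,b}  C: {a,b}
pass 3: — fixpoint
  S: {a,b}  A: {a,b}  B: {a,b}  C: {a,b}

FIRST(A) = ["a", "b"]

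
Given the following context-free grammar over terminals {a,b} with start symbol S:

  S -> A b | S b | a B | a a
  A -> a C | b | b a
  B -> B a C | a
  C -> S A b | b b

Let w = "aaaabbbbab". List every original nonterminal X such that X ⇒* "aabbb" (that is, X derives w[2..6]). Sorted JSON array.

CNF form of G:
  S -> A T1 | S T1 | T0 B | T0 T0
  A -> T0 C | T1 T0 | b
  B -> B X2 | a
  C -> S X3 | T1 T1
  T0 -> a
  T1 -> b
  X2 -> T0 C
  X3 -> A T1

Fill CYK table bottom-up (cells [i..j] with 2 ≤ i ≤ j ≤ 6 only):
  cell(2,2) a: {B,T0}  orig:{B}
  cell(3,3) a: {B,T0}  orig:{B}
  cell(4,4) b: {A,T1}  orig:{A}
  cell(5,5) b: {A,T1}  orig:{A}
  cell(6,6) b: {A,T1}  orig:{A}
  cell(2,3) aa: {S}
  cell(3,4) ab: ∅
  cell(4,5) bb: {C,S,X3}  orig:{C,S}
  cell(5,6) bb: {C,S,X3}  orig:{C,S}
  cell(2,4) aab: {S}
  cell(3,5) abb: {A,X2}  orig:{A}
  cell(4,6) bbb: {S}
  cell(2,5) aabb: {B,C,S}
  cell(3,6) abbb: {S,X3}  orig:{S}
  cell(2,6) aabbb: {C,S}

Original NTs in T[2,6] deriving "aabbb": ["C", "S"]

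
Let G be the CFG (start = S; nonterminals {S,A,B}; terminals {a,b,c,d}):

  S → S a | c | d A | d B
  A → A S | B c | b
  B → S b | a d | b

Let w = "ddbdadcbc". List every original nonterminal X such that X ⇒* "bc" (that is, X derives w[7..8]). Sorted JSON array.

Convert to CNF:
  S -> S T2 | T3 A | T3 B | c
  A -> A S | B T0 | b
  B -> S T1 | T2 T3 | b
  T0 -> c
  T1 -> b
  T2 -> a
  T3 -> d

CYK fill, restricted to cells inside w[7..8]:
  cell(7,7) b: {A,B,T1}  orig:{A,B}
  cell(8,8) c: {S,T0}  orig:{S}
  cell(7,8) bc: {A}

Original NTs in T[7,8] deriving "bc": ["A"]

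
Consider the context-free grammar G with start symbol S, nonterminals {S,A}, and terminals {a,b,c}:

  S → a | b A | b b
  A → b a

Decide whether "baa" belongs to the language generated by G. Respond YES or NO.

CNF form of G:
  S -> T0 A | T0 T0 | a
  A -> T0 T1
  T0 -> b
  T1 -> a

CYK fill:
  T[0,0] 'b' = {T0}  orig:{}
  T[1,1] 'a' = {S,T1}  orig:{S}
  T[2,2] 'a' = {S,T1}  orig:{S}
  T[0,1] 'ba' = {A}
  T[1,2] 'aa' = ∅
  T[0,2] 'baa' = ∅

S ∉ T[0,2] ⇒ NO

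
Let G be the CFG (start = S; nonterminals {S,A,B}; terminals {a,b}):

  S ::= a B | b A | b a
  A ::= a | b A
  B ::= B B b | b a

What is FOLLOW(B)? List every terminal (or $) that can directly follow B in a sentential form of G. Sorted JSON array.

FIRST iteration:
[1]
  A via A→a: +{a}
  A via A→b A: +{b}
  B via B→b a: +{b}
  S via S→a B: +{a}
  S via S→b A: +{b}
  FIRST(S)={a,b}  FIRST(A)={a,b}  FIRST(B)={b}
[2] done
  FIRST(S)={a,b}  FIRST(A)={a,b}  FIRST(B)={b}

Compute FOLLOW by fixpoint:
FOLLOW(S) := {$}
round 1:
  B→B B b: FOLLOW(B) ⊇ FIRST(B) = {b}; new: +{b}
  S→a B: FOLLOW(B) ⊇ FOLLOW(S) ⊇ {$}; new: +{$}
  S→b A: FOLLOW(A) ⊇ FOLLOW(S) ⊇ {$}; new: +{$}
  FOLLOW(S)={$}  FOLLOW(A)={$}  FOLLOW(B)={$,b}
round 2: (stable)
  FOLLOW(S)={$}  FOLLOW(A)={$}  FOLLOW(B)={$,b}

FOLLOW(B) = ["$", "b"]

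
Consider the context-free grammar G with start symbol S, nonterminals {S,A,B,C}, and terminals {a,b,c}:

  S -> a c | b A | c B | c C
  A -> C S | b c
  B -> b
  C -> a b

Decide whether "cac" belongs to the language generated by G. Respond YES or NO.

Convert to CNF:
  S -> T0 A | T1 B | T1 C | T2 T1
  A -> C S | T0 T1
  B -> b
  C -> T2 T0
  T0 -> b
  T1 -> c
  T2 -> a

Fill CYK table bottom-up:
  [0..0]={T1}  "c"  orig:{}
  [1..1]={T2}  "a"  orig:{}
  [2..2]={T1}  "c"  orig:{}
  [0..1]=∅  "ca"
  [1..2]={S}  "ac"
  [0..2]=∅  "cac"

S ∉ T[0,2] ⇒ NO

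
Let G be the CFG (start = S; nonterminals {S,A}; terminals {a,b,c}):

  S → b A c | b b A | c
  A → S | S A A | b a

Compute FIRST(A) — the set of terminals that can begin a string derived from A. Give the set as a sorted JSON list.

Compute FIRST by fixpoint:
iter 1:
  A via A→b a: +{b}
  S via S→b A c: +{b}
  S via S→c: +{c}
  S: {b,c}  A: {b}
iter 2:
  A via A→S: +{c}
  S: {b,c}  A: {b,c}
iter 3: (no change)
  S: {b,c}  A: {b,c}

FIRST(A) = ["b", "c"]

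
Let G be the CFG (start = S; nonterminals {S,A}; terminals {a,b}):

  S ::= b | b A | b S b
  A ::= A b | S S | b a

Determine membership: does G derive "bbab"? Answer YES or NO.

Convert to CNF:
  S -> T0 A | T0 X2 | b
  A -> A T0 | S S | T0 T1
  T0 -> b
  T1 -> a
  X2 -> S T0

CYK table (by increasing span):
  T[0,0] 'b' = {S,T0}  orig:{S}
  T[1,1] 'b' = {S,T0}  orig:{S}
  T[2,2] 'a' = {T1}  orig:{}
  T[3,3] 'b' = {S,T0}  orig:{S}
  T[0,1] 'bb' = {A,X2}  orig:{A}
  T[1,2] 'ba' = {A}
  T[2,3] 'ab' = ∅
  T[0,2] 'bba' = {S}
  T[1,3] 'bab' = {A}
  T[0,3] 'bbab' = {A,S,X2}  orig:{A,S}

S ∈ T[0,3] ⇒ YES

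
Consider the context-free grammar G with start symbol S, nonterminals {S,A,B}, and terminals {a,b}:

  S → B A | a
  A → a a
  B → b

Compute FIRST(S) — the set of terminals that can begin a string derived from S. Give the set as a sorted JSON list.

FIRST sets, iterate to fixpoint:
round 1:
  A via A→a a: +{a}
  B via B→b: +{b}
  S via S→B A: +{b}
  S via S→a: +{a}
  FIRST[S]={a,b}  FIRST[A]={a}  FIRST[B]={b}
round 2: (stable)
  FIRST[S]={a,b}  FIRST[A]={a}  FIRST[B]={b}

FIRST(S) = ["a", "b"]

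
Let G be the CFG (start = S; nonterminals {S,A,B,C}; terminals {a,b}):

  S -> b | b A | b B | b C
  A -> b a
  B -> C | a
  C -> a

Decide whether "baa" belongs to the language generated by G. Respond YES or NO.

Convert to CNF:
  S -> T0 A | T0 B | T0 C | b
  A -> T0 T1
  B -> a
  C -> a
  T0 -> b
  T1 -> a

Fill CYK table bottom-up:
  cell(0,0) b: {S,T0}  orig:{S}
  cell(1,1) a: {B,C,T1}  orig:{B,C}
  cell(2,2) a: {B,C,T1}  orig:{B,C}
  cell(0,1) ba: {A,S}
  cell(1,2) aa: ∅
  cell(0,2) baa: ∅

S ∉ T[0,2] ⇒ NO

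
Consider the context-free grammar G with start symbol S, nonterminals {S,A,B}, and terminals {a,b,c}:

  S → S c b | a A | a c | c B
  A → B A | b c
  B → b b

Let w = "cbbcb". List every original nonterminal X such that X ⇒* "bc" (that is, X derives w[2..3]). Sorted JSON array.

CNF form of G:
  S -> S X3 | T1 B | T2 A | T2 T1
  A -> B A | T0 T1
  B -> T0 T0
  T0 -> b
  T1 -> c
  T2 -> a
  X3 -> T1 T0

Fill CYK table bottom-up — only the sub-triangle for w[2..3]:
  [2..2]={T0}  "b"  orig:{}
  [3..3]={T1}  "c"  orig:{}
  [2..3]={A}  "bc"

Original NTs in T[2,3] deriving "bc": ["A"]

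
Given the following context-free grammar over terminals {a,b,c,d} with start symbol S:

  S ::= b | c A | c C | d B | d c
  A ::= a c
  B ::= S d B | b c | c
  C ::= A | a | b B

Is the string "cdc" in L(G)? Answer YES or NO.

Convert to CNF:
  S -> T1 A | T1 C | T2 B | T2 T1 | b
  A -> T0 T1
  B -> S X4 | T3 T1 | c
  C -> T0 T1 | T3 B | a
  T0 -> a
  T1 -> c
  T2 -> d
  T3 -> b
  X4 -> T2 B

CYK table (by increasing span):
  [0..0]={B,T1}  "c"  orig:{B}
  [1..1]={T2}  "d"  orig:{}
  [2..2]={B,T1}  "c"  orig:{B}
  [0..1]=∅  "cd"
  [1..2]={S,X4}  "dc"  orig:{S}
  [0..2]=∅  "cdc"

S ∉ T[0,2] ⇒ NO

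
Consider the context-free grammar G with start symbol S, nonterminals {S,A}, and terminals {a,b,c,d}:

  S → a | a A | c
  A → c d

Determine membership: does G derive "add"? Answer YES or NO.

CNF form of G:
  S -> T2 A | a | c
  A -> T0 T1
  T0 -> c
  T1 -> d
  T2 -> a

CYK table (by increasing span):
  cell(0,0) a: {S,T2}  orig:{S}
  cell(1,1) d: {T1}  orig:{}
  cell(2,2) d: {T1}  orig:{}
  cell(0,1) ad: ∅
  cell(1,2) dd: ∅
  cell(0,2) add: ∅

S ∉ T[0,2] ⇒ NO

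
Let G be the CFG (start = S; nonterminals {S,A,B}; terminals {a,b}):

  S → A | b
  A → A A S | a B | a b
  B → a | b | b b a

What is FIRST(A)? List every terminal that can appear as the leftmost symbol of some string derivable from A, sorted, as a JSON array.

FIRST sets, iterate to fixpoint:
round 1:
  A via A→a B: +{a}
  B via B→a: +{a}
  B via B→b: +{b}
  S via S→A: +{a}
  S via S→b: +{b}
  S: {a,b}  A: {a}  B: {a,b}
round 2: (no change)
  S: {a,b}  A: {a}  B: {a,b}

FIRST(A) = ["a"]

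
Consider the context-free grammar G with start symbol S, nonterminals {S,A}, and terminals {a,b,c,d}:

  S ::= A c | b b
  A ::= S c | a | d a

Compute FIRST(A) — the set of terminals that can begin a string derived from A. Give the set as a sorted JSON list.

FIRST sets, iterate to fixpoint:
round 1:
  A via A→a: +{a}
  A via A→d a: +{d}
  S via S→A c: +{a,d}
  S via S→b b: +{b}
  FIRST[S]={a,b,d}  FIRST[A]={a,d}
round 2:
  A via A→S c: +{b}
  FIRST[S]={a,b,d}  FIRST[A]={a,b,d}
round 3: done
  FIRST[S]={a,b,d}  FIRST[A]={a,b,d}

FIRST(A) = ["a", "b", "d"]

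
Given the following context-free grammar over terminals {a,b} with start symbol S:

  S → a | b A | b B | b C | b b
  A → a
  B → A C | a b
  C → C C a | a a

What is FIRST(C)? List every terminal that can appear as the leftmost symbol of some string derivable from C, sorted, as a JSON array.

FIRST sets, iterate to fixpoint:
pass 1:
  A via A→a: +{a}
  B via B→A C: +{a}
  C via C→a a: +{a}
  S via S→a: +{a}
  S via S→b A: +{b}
  FIRST(S)={a,b}  FIRST(A)={a}  FIRST(B)={a}  FIRST(C)={a}
pass 2: done
  FIRST(S)={a,b}  FIRST(A)={a}  FIRST(B)={a}  FIRST(C)={a}

FIRST(C) = ["a"]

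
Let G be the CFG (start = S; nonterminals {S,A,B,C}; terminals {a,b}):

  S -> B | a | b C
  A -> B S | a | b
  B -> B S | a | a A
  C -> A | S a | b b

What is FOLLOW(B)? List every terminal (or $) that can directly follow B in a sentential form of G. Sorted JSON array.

Compute FIRST by fixpoint:
iter 1:
  A via A→a: +{a}
  A via A→b: +{b}
  B via B→a: +{a}
  C via C→A: +{a,b}
  S via S→B: +{a}
  S via S→b C: +{b}
  FIRST(S)={a,b}  FIRST(A)={a,b}  FIRST(B)={a}  FIRST(C)={a,b}
iter 2: (no change)
  FIRST(S)={a,b}  FIRST(A)={a,b}  FIRST(B)={a}  FIRST(C)={a,b}

Compute FOLLOW by fixpoint:
seed FOLLOW(S) with $
iter 1:
  A→B S: FOLLOW(B) ⊇ FIRST(S) = {a,b}; new: +{a,b}
  B→B S: FOLLOW(S) ⊇ FOLLOW(B) ⊇ {a,b}; new: +{a,b}
  B→a A: FOLLOW(A) ⊇ FOLLOW(B) ⊇ {a,b}; new: +{a,b}
  S→B: FOLLOW(B) ⊇ FOLLOW(S) ⊇ {$,a,b}; new: +{$}
  S→b C: FOLLOW(C) ⊇ FOLLOW(S) ⊇ {$,a,b}; new: +{$,a,b}
  FOLLOW[S]={$,a,b}  FOLLOW[A]={a,b}  FOLLOW[B]={$,a,b}  FOLLOW[C]={$,a,b}
iter 2:
  B→a A: FOLLOW(A) ⊇ FOLLOW(B) ⊇ {$,a,b}; new: +{$}
  FOLLOW[S]={$,a,b}  FOLLOW[A]={$,a,b}  FOLLOW[B]={$,a,b}  FOLLOW[C]={$,a,b}
iter 3: (no change)
  FOLLOW[S]={$,a,b}  FOLLOW[A]={$,a,b}  FOLLOW[B]={$,a,b}  FOLLOW[C]={$,a,b}

FOLLOW(B) = ["$", "a", "b"]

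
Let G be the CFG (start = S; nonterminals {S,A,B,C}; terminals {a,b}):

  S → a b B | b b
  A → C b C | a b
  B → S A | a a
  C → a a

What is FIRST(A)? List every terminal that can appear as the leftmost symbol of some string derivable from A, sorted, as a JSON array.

Compute FIRST by fixpoint:
[1]
  A via A→a b: +{a}
  B via B→a a: +{a}
  C via C→a a: +{a}
  S via S→a b B: +{a}
  S via S→b b: +{b}
  S: {a,b}  A: {a}  B: {a}  C: {a}
[2]
  B via B→S A: +{b}
  S: {a,b}  A: {a}  B: {a,b}  C: {a}
[3] (stable)
  S: {a,b}  A: {a}  B: {a,b}  C: {a}

FIRST(A) = ["a"]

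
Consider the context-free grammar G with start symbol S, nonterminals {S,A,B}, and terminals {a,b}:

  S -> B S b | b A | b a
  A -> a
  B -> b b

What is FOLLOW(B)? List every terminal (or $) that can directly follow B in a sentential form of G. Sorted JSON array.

FIRST sets, iterate to fixpoint:
[1]
  A via A→a: +{a}
  B via B→b b: +{b}
  S via S→B S b: +{b}
  FIRST[S]={b}  FIRST[A]={a}  FIRST[B]={b}
[2] done
  FIRST[S]={b}  FIRST[A]={a}  FIRST[B]={b}

Compute FOLLOW by fixpoint:
FOLLOW(S) := {$}
iter 1:
  S→B S b: FOLLOW(B) ⊇ FIRST(S) = {b}; new: +{b}
  S→B S b: FOLLOW(S) ⊇ FIRST(b) = {b}; new: +{b}
  S→b A: FOLLOW(A) ⊇ FOLLOW(S) ⊇ {$,b}; new: +{$,b}
  S: {$,b}  A: {$,b}  B: {b}
iter 2: (no change)
  S: {$,b}  A: {$,b}  B: {b}

FOLLOW(B) = ["b"]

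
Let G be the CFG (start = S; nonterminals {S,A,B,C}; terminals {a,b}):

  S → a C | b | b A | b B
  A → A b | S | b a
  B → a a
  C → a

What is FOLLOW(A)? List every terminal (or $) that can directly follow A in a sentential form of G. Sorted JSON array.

FIRST sets, iterate to fixpoint:
pass 1:
  A via A→b a: +{b}
  B via B→a a: +{a}
  C via C→a: +{a}
  S via S→a C: +{a}
  S via S→b: +{b}
  FIRST[S]={a,b}  FIRST[A]={b}  FIRST[B]={a}  FIRST[C]={a}
pass 2:
  A via A→S: +{a}
  FIRST[S]={a,b}  FIRST[A]={a,b}  FIRST[B]={a}  FIRST[C]={a}
pass 3: — fixpoint
  FIRST[S]={a,b}  FIRST[A]={a,b}  FIRST[B]={a}  FIRST[C]={a}

FOLLOW iteration:
seed FOLLOW(S) with $
iter 1:
  A→A b: FOLLOW(A) ⊇ FIRST(b) = {b}; new: +{b}
  A→S: FOLLOW(S) ⊇ FOLLOW(A) ⊇ {b}; new: +{b}
  S→a C: FOLLOW(C) ⊇ FOLLOW(S) ⊇ {$,b}; new: +{$,b}
  S→b A: FOLLOW(A) ⊇ FOLLOW(S) ⊇ {$,b}; new: +{$}
  S→b B: FOLLOW(B) ⊇ FOLLOW(S) ⊇ {$,b}; new: +{$,b}
  S: {$,b}  A: {$,b}  B: {$,b}  C: {$,b}
iter 2: — fixpoint
  S: {$,b}  A: {$,b}  B: {$,b}  C: {$,b}

FOLLOW(A) = ["$", "b"]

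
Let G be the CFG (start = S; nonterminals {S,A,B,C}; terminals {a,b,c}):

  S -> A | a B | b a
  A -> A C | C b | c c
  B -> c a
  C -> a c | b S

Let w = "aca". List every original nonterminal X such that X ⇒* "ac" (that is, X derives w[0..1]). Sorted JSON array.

Convert to CNF:
  S -> A C | C T0 | T0 T2 | T1 T1 | T2 B
  A -> A C | C T0 | T1 T1
  B -> T1 T2
  C -> T0 S | T2 T1
  T0 -> b
  T1 -> c
  T2 -> a

CYK fill — only the sub-triangle for w[0..1]:
  cell(0,0) a: {T2}  orig:{}
  cell(1,1) c: {T1}  orig:{}
  cell(0,1) ac: {C}

Original NTs in T[0,1] deriving "ac": ["C"]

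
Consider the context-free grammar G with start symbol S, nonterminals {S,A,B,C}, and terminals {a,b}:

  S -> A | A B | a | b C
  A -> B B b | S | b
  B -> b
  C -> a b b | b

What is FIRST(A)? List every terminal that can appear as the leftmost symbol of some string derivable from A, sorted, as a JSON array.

FIRST sets, iterate to fixpoint:
[1]
  A via A→b: +{b}
  B via B→b: +{b}
  C via C→a b b: +{a}
  C via C→b: +{b}
  S via S→A: +{b}
  S via S→a: +{a}
  FIRST(S)={a,b}  FIRST(A)={b}  FIRST(B)={b}  FIRST(C)={a,b}
[2]
  A via A→S: +{a}
  FIRST(S)={a,b}  FIRST(A)={a,b}  FIRST(B)={b}  FIRST(C)={a,b}
[3] — fixpoint
  FIRST(S)={a,b}  FIRST(A)={a,b}  FIRST(B)={b}  FIRST(C)={a,b}

FIRST(A) = ["a", "b"]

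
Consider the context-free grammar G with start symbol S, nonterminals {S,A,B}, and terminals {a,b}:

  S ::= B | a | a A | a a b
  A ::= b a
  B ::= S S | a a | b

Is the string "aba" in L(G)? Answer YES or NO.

Convert to CNF:
  S -> S S | T1 A | T1 T1 | T1 X2 | a | b
  A -> T0 T1
  B -> S S | T1 T1 | b
  T0 -> b
  T1 -> a
  X2 -> T1 T0

CYK table (by increasing span):
  cell(0,0) a: {S,T1}  orig:{S}
  cell(1,1) b: {B,S,T0}  orig:{B,S}
  cell(2,2) a: {S,T1}  orig:{S}
  cell(0,1) ab: {B,S,X2}  orig:{B,S}
  cell(1,2) ba: {A,B,S}
  cell(0,2) aba: {B,S}

S ∈ T[0,2] ⇒ YES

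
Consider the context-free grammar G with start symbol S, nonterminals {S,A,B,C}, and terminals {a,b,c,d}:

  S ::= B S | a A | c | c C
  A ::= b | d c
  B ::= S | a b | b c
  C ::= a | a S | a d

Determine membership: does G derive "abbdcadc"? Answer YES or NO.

Convert to CNF:
  S -> B S | T1 C | T2 A | c
  A -> T0 T1 | b
  B -> B S | T1 C | T2 A | T2 T3 | T3 T1 | c
  C -> T2 S | T2 T0 | a
  T0 -> d
  T1 -> c
  T2 -> a
  T3 -> b

Fill CYK table bottom-up:
  cell(0,0) a: {C,T2}  orig:{C}
  cell(1,1) b: {A,T3}  orig:{A}
  cell(2,2) b: {A,T3}  orig:{A}
  cell(3,3) d: {T0}  orig:{}
  cell(4,4) c: {B,S,T1}  orig:{B,S}
  cell(5,5) a: {C,T2}  orig:{C}
  cell(6,6) d: {T0}  orig:{}
  cell(7,7) c: {B,S,T1}  orig:{B,S}
  cell(0,1) ab: {B,S}
  cell(1,2) bb: ∅
  cell(2,3) bd: ∅
  cell(3,4) dc: {A}
  cell(4,5) ca: {B,S}
  cell(5,6) ad: {C}
  cell(6,7) dc: {A}
  cell(0,2) abb: ∅
  cell(1,3) bbd: ∅
  cell(2,4) bdc: ∅
  cell(3,5) dca: ∅
  cell(4,6) cad: {B,S}
  cell(5,7) adc: {B,S}
  cell(0,3) abbd: ∅
  cell(1,4) bbdc: ∅
  cell(2,5) bdca: ∅
  cell(3,6) dcad: ∅
  cell(4,7) cadc: {B,S}
  cell(0,4) abbdc: ∅
  cell(1,5) bbdca: ∅
  cell(2,6) bdcad: ∅
  cell(3,7) dcadc: ∅
  cell(0,5) abbdca: ∅
  cell(1,6) bbdcad: ∅
  cell(2,7) bdcadc: ∅
  cell(0,6) abbdcad: ∅
  cell(1,7) bbdcadc: ∅
  cell(0,7) abbdcadc: ∅

S ∉ T[0,7] ⇒ NO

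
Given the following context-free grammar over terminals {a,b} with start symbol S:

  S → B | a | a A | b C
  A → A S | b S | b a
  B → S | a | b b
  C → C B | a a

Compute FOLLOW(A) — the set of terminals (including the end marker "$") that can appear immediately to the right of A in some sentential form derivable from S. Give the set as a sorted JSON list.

Compute FIRST by fixpoint:
round 1:
  A via A→b S: +{b}
  B via B→a: +{a}
  B via B→b b: +{b}
  C via C→a a: +{a}
  S via S→B: +{a,b}
  FIRST(S)={a,b}  FIRST(A)={b}  FIRST(B)={a,b}  FIRST(C)={a}
round 2: (no change)
  FIRST(S)={a,b}  FIRST(A)={b}  FIRST(B)={a,b}  FIRST(C)={a}

Compute FOLLOW by fixpoint:
initialize: $ ∈ FOLLOW(S)
[1]
  A→A S: FOLLOW(A) ⊇ FIRST(S) = {a,b}; new: +{a,b}
  A→A S: FOLLOW(S) ⊇ FOLLOW(A) ⊇ {a,b}; new: +{a,b}
  C→C B: FOLLOW(C) ⊇ FIRST(B) = {a,b}; new: +{a,b}
  C→C B: FOLLOW(B) ⊇ FOLLOW(C) ⊇ {a,b}; new: +{a,b}
  S→B: FOLLOW(B) ⊇ FOLLOW(S) ⊇ {$,a,b}; new: +{$}
  S→a A: FOLLOW(A) ⊇ FOLLOW(S) ⊇ {$,a,b}; new: +{$}
  S→b C: FOLLOW(C) ⊇ FOLLOW(S) ⊇ {$,a,b}; new: +{$}
  S: {$,a,b}  A: {$,a,b}  B: {$,a,b}  C: {$,a,b}
[2] (no change)
  S: {$,a,b}  A: {$,a,b}  B: {$,a,b}  C: {$,a,b}

FOLLOW(A) = ["$", "a", "b"]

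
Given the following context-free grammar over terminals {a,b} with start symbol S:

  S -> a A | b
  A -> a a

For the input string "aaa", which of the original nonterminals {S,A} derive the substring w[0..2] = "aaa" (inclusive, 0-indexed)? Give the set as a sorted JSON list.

Convert to CNF:
  S -> T0 A | b
  A -> T0 T0
  T0 -> a

CYK table (by increasing span) — only the sub-triangle for w[0..2]:
  [0..0]={T0}  "a"  orig:{}
  [1..1]={T0}  "a"  orig:{}
  [2..2]={T0}  "a"  orig:{}
  [0..1]={A}  "aa"
  [1..2]={A}  "aa"
  [0..2]={S}  "aaa"

Original NTs in T[0,2] deriving "aaa": ["S"]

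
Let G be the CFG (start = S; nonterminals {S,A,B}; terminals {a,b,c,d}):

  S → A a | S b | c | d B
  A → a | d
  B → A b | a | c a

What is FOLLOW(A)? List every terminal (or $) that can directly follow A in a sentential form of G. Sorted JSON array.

FIRST iteration:
round 1:
  A via A→a: +{a}
  A via A→d: +{d}
  B via B→A b: +{a,d}
  B via B→c a: +{c}
  S via S→A a: +{a,d}
  S via S→c: +{c}
  S: {a,c,d}  A: {a,d}  B: {a,c,d}
round 2: (no change)
  S: {a,c,d}  A: {a,d}  B: {a,c,d}

FOLLOW sets:
seed FOLLOW(S) with $
[1]
  B→A b: FOLLOW(A) ⊇ FIRST(b) = {b}; new: +{b}
  S→A a: FOLLOW(A) ⊇ FIRST(a) = {a}; new: +{a}
  S→S b: FOLLOW(S) ⊇ FIRST(b) = {b}; new: +{b}
  S→d B: FOLLOW(B) ⊇ FOLLOW(S) ⊇ {$,b}; new: +{$,b}
  S: {$,b}  A: {a,b}  B: {$,b}
[2] (no change)
  S: {$,b}  A: {a,b}  B: {$,b}

FOLLOW(A) = ["a", "b"]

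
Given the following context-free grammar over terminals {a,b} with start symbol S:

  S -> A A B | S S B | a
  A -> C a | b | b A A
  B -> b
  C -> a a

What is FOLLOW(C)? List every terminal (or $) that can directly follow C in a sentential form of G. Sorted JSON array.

Compute FIRST by fixpoint:
round 1:
  A via A→b: +{b}
  B via B→b: +{b}
  C via C→a a: +{a}
  S via S→A A B: +{b}
  S via S→a: +{a}
  FIRST(S)={a,b}  FIRST(A)={b}  FIRST(B)={b}  FIRST(C)={a}
round 2:
  A via A→C a: +{a}
  FIRST(S)={a,b}  FIRST(A)={a,b}  FIRST(B)={b}  FIRST(C)={a}
round 3: (no change)
  FIRST(S)={a,b}  FIRST(A)={a,b}  FIRST(B)={b}  FIRST(C)={a}

Compute FOLLOW by fixpoint:
initialize: $ ∈ FOLLOW(S)
[1]
  A→C a: FOLLOW(C) ⊇ FIRST(a) = {a}; new: +{a}
  A→b A A: FOLLOW(A) ⊇ FIRST(A) = {a,b}; new: +{a,b}
  S→A A B: FOLLOW(B) ⊇ FOLLOW(S) ⊇ {$}; new: +{$}
  S→S S B: FOLLOW(S) ⊇ FIRST(S) = {a,b}; new: +{a,b}
  S→S S B: FOLLOW(B) ⊇ FOLLOW(S) ⊇ {$,a,b}; new: +{a,b}
  S: {$,a,b}  A: {a,b}  B: {$,a,b}  C: {a}
[2] — fixpoint
  S: {$,a,b}  A: {a,b}  B: {$,a,b}  C: {a}

FOLLOW(C) = ["a"]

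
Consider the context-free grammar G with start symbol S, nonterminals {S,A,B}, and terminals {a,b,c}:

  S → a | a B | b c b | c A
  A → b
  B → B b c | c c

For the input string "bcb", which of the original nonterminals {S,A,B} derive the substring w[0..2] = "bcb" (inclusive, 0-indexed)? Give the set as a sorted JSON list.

Convert to CNF:
  S -> T0 X4 | T1 A | T2 B | a
  A -> b
  B -> B X3 | T1 T1
  T0 -> b
  T1 -> c
  T2 -> a
  X3 -> T0 T1
  X4 -> T1 T0

CYK table (by increasing span) — only the sub-triangle for w[0..2]:
  T[0,0] 'b' = {A,T0}  orig:{A}
  T[1,1] 'c' = {T1}  orig:{}
  T[2,2] 'b' = {A,T0}  orig:{A}
  T[0,1] 'bc' = {X3}  orig:{}
  T[1,2] 'cb' = {S,X4}  orig:{S}
  T[0,2] 'bcb' = {S}

Original NTs in T[0,2] deriving "bcb": ["S"]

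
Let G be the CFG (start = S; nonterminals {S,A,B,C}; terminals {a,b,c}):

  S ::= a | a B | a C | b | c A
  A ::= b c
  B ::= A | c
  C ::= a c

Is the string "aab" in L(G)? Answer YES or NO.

Convert to CNF:
  S -> T1 A | T2 B | T2 C | a | b
  A -> T0 T1
  B -> T0 T1 | c
  C -> T2 T1
  T0 -> b
  T1 -> c
  T2 -> a

CYK fill:
  cell(0,0) a: {S,T2}  orig:{S}
  cell(1,1) a: {S,T2}  orig:{S}
  cell(2,2) b: {S,T0}  orig:{S}
  cell(0,1) aa: ∅
  cell(1,2) ab: ∅
  cell(0,2) aab: ∅

S ∉ T[0,2] ⇒ NO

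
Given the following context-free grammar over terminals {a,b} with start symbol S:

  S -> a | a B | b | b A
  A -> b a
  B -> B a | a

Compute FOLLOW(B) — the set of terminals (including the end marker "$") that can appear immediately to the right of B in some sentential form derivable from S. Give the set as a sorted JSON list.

Compute FIRST by fixpoint:
round 1:
  A via A→b a: +{b}
  B via B→a: +{a}
  S via S→a: +{a}
  S via S→b: +{b}
  S: {a,b}  A: {b}  B: {a}
round 2: (stable)
  S: {a,b}  A: {b}  B: {a}

FOLLOW iteration:
initialize: $ ∈ FOLLOW(S)
iter 1:
  B→B a: FOLLOW(B) ⊇ FIRST(a) = {a}; new: +{a}
  S→a B: FOLLOW(B) ⊇ FOLLOW(S) ⊇ {$}; new: +{$}
  S→b A: FOLLOW(A) ⊇ FOLLOW(S) ⊇ {$}; new: +{$}
  FOLLOW(S)={$}  FOLLOW(A)={$}  FOLLOW(B)={$,a}
iter 2: — fixpoint
  FOLLOW(S)={$}  FOLLOW(A)={$}  FOLLOW(B)={$,a}

FOLLOW(B) = ["$", "a"]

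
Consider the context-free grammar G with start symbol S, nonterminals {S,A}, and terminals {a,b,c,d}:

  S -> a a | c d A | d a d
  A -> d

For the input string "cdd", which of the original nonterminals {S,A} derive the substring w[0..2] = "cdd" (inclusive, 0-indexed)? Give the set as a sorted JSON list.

CNF form of G:
  S -> T0 T0 | T1 X3 | T2 X4
  A -> d
  T0 -> a
  T1 -> c
  T2 -> d
  X3 -> T2 A
  X4 -> T0 T2

CYK fill, restricted to cells inside w[0..2]:
  cell(0,0) c: {T1}  orig:{}
  cell(1,1) d: {A,T2}  orig:{A}
  cell(2,2) d: {A,T2}  orig:{A}
  cell(0,1) cd: ∅
  cell(1,2) dd: {X3}  orig:{}
  cell(0,2) cdd: {S}

Original NTs in T[0,2] deriving "cdd": ["S"]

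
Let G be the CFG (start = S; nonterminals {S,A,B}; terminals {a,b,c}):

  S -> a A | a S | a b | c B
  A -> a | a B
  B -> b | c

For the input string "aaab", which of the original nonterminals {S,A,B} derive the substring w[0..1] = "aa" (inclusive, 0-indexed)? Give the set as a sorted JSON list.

CNF form of G:
  S -> T0 A | T0 S | T0 T1 | T2 B
  A -> T0 B | a
  B -> b | c
  T0 -> a
  T1 -> b
  T2 -> c

Fill CYK table bottom-up (cells [i..j] with 0 ≤ i ≤ j ≤ 1 only):
  [0..0]={A,T0}  "a"  orig:{A}
  [1..1]={A,T0}  "a"  orig:{A}
  [0..1]={S}  "aa"

Original NTs in T[0,1] deriving "aa": ["S"]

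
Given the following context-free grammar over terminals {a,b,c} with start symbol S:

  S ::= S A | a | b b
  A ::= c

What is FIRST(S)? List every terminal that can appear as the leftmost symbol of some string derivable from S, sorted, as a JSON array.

Compute FIRST by fixpoint:
iter 1:
  A via A→c: +{c}
  S via S→a: +{a}
  S via S→b b: +{b}
  S: {a,b}  A: {c}
iter 2: done
  S: {a,b}  A: {c}

FIRST(S) = ["a", "b"]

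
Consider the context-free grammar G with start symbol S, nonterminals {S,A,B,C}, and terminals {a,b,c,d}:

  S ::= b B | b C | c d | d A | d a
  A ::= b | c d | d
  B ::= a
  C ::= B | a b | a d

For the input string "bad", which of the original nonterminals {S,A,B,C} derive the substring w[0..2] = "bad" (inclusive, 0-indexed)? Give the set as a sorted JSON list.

CNF form of G:
  S -> T0 T1 | T1 A | T1 T2 | T3 B | T3 C
  A -> T0 T1 | b | d
  B -> a
  C -> T2 T1 | T2 T3 | a
  T0 -> c
  T1 -> d
  T2 -> a
  T3 -> b

Fill CYK table bottom-up — only the sub-triangle for w[0..2]:
  cell(0,0) b: {A,T3}  orig:{A}
  cell(1,1) a: {B,C,T2}  orig:{B,C}
  cell(2,2) d: {A,T1}  orig:{A}
  cell(0,1) ba: {S}
  cell(1,2) ad: {C}
  cell(0,2) bad: {S}

Original NTs in T[0,2] deriving "bad": ["S"]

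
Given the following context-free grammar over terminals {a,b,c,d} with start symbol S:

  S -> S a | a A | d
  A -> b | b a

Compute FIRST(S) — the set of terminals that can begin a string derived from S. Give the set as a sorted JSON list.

FIRST iteration:
round 1:
  A via A→b: +{b}
  S via S→a A: +{a}
  S via S→d: +{d}
  FIRST[S]={a,d}  FIRST[A]={b}
round 2: done
  FIRST[S]={a,d}  FIRST[A]={b}

FIRST(S) = ["a", "d"]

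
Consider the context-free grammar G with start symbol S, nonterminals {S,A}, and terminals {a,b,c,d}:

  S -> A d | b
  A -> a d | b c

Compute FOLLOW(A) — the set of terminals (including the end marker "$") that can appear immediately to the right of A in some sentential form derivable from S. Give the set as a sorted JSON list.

Compute FIRST by fixpoint:
round 1:
  A via A→a d: +{a}
  A via A→b c: +{b}
  S via S→A d: +{a,b}
  S: {a,b}  A: {a,b}
round 2: done
  S: {a,b}  A: {a,b}

Compute FOLLOW by fixpoint:
seed FOLLOW(S) with $
pass 1:
  S→A d: FOLLOW(A) ⊇ FIRST(d) = {d}; new: +{d}
  FOLLOW(S)={$}  FOLLOW(A)={d}
pass 2: (stable)
  FOLLOW(S)={$}  FOLLOW(A)={d}

FOLLOW(A) = ["d"]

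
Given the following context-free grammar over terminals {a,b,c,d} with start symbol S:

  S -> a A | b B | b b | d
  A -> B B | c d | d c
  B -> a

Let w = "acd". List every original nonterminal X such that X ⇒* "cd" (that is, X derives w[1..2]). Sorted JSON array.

Convert to CNF:
  S -> T2 A | T3 B | T3 T3 | d
  A -> B B | T0 T1 | T1 T0
  B -> a
  T0 -> c
  T1 -> d
  T2 -> a
  T3 -> b

Fill CYK table bottom-up (cells [i..j] with 1 ≤ i ≤ j ≤ 2 only):
  T[1,1] 'c' = {T0}  orig:{}
  T[2,2] 'd' = {S,T1}  orig:{S}
  T[1,2] 'cd' = {A}

Original NTs in T[1,2] deriving "cd": ["A"]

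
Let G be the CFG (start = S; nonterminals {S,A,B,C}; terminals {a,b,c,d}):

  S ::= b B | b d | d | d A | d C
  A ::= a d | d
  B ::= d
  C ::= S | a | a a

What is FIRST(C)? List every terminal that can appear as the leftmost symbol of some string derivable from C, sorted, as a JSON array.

FIRST sets, iterate to fixpoint:
round 1:
  A via A→a d: +{a}
  A via A→d: +{d}
  B via B→d: +{d}
  C via C→a: +{a}
  S via S→b B: +{b}
  S via S→d: +{d}
  FIRST(S)={b,d}  FIRST(A)={a,d}  FIRST(B)={d}  FIRST(C)={a}
round 2:
  C via C→S: +{b,d}
  FIRST(S)={b,d}  FIRST(A)={a,d}  FIRST(B)={d}  FIRST(C)={a,b,d}
round 3: (stable)
  FIRST(S)={b,d}  FIRST(A)={a,d}  FIRST(B)={d}  FIRST(C)={a,b,d}

FIRST(C) = ["a", "b", "d"]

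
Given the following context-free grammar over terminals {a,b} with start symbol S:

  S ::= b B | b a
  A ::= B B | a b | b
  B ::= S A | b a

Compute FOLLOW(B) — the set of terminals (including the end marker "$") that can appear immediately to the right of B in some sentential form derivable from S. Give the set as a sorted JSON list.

Compute FIRST by fixpoint:
iter 1:
  A via A→a b: +{a}
  A via A→b: +{b}
  B via B→b a: +{b}
  S via S→b B: +{b}
  FIRST[S]={b}  FIRST[A]={a,b}  FIRST[B]={b}
iter 2: (stable)
  FIRST[S]={b}  FIRST[A]={a,b}  FIRST[B]={b}

FOLLOW sets:
seed FOLLOW(S) with $
round 1:
  A→B B: FOLLOW(B) ⊇ FIRST(B) = {b}; new: +{b}
  B→S A: FOLLOW(S) ⊇ FIRST(A) = {a,b}; new: +{a,b}
  B→S A: FOLLOW(A) ⊇ FOLLOW(B) ⊇ {b}; new: +{b}
  S→b B: FOLLOW(B) ⊇ FOLLOW(S) ⊇ {$,a,b}; new: +{$,a}
  FOLLOW(S)={$,a,b}  FOLLOW(A)={b}  FOLLOW(B)={$,a,b}
round 2:
  B→S A: FOLLOW(A) ⊇ FOLLOW(B) ⊇ {$,a,b}; new: +{$,a}
  FOLLOW(S)={$,a,b}  FOLLOW(A)={$,a,b}  FOLLOW(B)={$,a,b}
round 3: done
  FOLLOW(S)={$,a,b}  FOLLOW(A)={$,a,b}  FOLLOW(B)={$,a,b}

FOLLOW(B) = ["$", "a", "b"]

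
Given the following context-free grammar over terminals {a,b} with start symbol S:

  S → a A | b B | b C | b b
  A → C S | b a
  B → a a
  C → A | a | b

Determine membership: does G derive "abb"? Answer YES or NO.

CNF form of G:
  S -> T0 B | T0 C | T0 T0 | T1 A
  A -> C S | T0 T1
  B -> T1 T1
  C -> C S | T0 T1 | a | b
  T0 -> b
  T1 -> a

CYK table (by increasing span):
  [0..0]={C,T1}  "a"  orig:{C}
  [1..1]={C,T0}  "b"  orig:{C}
  [2..2]={C,T0}  "b"  orig:{C}
  [0..1]=∅  "ab"
  [1..2]={S}  "bb"
  [0..2]={A,C}  "abb"

S ∉ T[0,2] ⇒ NO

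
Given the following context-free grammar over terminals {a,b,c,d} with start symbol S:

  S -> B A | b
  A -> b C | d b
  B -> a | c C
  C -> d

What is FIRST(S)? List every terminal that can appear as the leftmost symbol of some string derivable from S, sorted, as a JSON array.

FIRST sets, iterate to fixpoint:
pass 1:
  A via A→b C: +{b}
  A via A→d b: +{d}
  B via B→a: +{a}
  B via B→c C: +{c}
  C via C→d: +{d}
  S via S→B A: +{a,c}
  S via S→b: +{b}
  S: {a,b,c}  A: {b,d}  B: {a,c}  C: {d}
pass 2: (stable)
  S: {a,b,c}  A: {b,d}  B: {a,c}  C: {d}

FIRST(S) = ["a", "b", "c"]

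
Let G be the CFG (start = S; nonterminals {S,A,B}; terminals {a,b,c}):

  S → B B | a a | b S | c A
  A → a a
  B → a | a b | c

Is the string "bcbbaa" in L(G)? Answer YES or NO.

Convert to CNF:
  S -> B B | T0 T0 | T1 S | T2 A
  A -> T0 T0
  B -> T0 T1 | a | c
  T0 -> a
  T1 -> b
  T2 -> c

CYK table (by increasing span):
  cell(0,0) b: {T1}  orig:{}
  cell(1,1) c: {B,T2}  orig:{B}
  cell(2,2) b: {T1}  orig:{}
  cell(3,3) b: {T1}  orig:{}
  cell(4,4) a: {B,T0}  orig:{B}
  cell(5,5) a: {B,T0}  orig:{B}
  cell(0,1) bc: ∅
  cell(1,2) cb: ∅
  cell(2,3) bb: ∅
  cell(3,4) ba: ∅
  cell(4,5) aa: {A,S}
  cell(0,2) bcb: ∅
  cell(1,3) cbb: ∅
  cell(2,4) bba: ∅
  cell(3,5) baa: {S}
  cell(0,3) bcbb: ∅
  cell(1,4) cbba: ∅
  cell(2,5) bbaa: {S}
  cell(0,4) bcbba: ∅
  cell(1,5) cbbaa: ∅
  cell(0,5) bcbbaa: ∅

S ∉ T[0,5] ⇒ NO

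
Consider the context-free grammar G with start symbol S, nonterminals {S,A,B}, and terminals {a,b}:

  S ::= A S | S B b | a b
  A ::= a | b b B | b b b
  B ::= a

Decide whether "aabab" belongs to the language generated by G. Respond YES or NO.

Convert to CNF:
  S -> A S | S X4 | T1 T0
  A -> T0 X2 | T0 X3 | a
  B -> a
  T0 -> b
  T1 -> a
  X2 -> T0 B
  X3 -> T0 T0
  X4 -> B T0

CYK table (by increasing span):
  cell(0,0) a: {A,B,T1}  orig:{A,B}
  cell(1,1) a: {A,B,T1}  orig:{A,B}
  cell(2,2) b: {T0}  orig:{}
  cell(3,3) a: {A,B,T1}  orig:{A,B}
  cell(4,4) b: {T0}  orig:{}
  cell(0,1) aa: ∅
  cell(1,2) ab: {S,X4}  orig:{S}
  cell(2,3) ba: {X2}  orig:{}
  cell(3,4) ab: {S,X4}  orig:{S}
  cell(0,2) aab: {S}
  cell(1,3) aba: ∅
  cell(2,4) bab: ∅
  cell(0,3) aaba: ∅
  cell(1,4) abab: {S}
  cell(0,4) aabab: {S}

S ∈ T[0,4] ⇒ YES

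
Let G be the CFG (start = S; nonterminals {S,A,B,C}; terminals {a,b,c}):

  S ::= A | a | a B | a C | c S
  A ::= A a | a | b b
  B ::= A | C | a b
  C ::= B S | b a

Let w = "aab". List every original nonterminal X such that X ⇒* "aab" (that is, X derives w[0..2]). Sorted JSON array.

Convert to CNF:
  S -> A T0 | T0 B | T0 C | T1 T1 | T2 S | a
  A -> A T0 | T1 T1 | a
  B -> A T0 | B S | T0 T1 | T1 T0 | T1 T1 | a
  C -> B S | T1 T0
  T0 -> a
  T1 -> b
  T2 -> c

CYK fill (cells [i..j] with 0 ≤ i ≤ j ≤ 2 only):
  cell(0,0) a: {A,B,S,T0}  orig:{A,B,S}
  cell(1,1) a: {A,B,S,T0}  orig:{A,B,S}
  cell(2,2) b: {T1}  orig:{}
  cell(0,1) aa: {A,B,C,S}
  cell(1,2) ab: {B}
  cell(0,2) aab: {S}

Original NTs in T[0,2] deriving "aab": ["S"]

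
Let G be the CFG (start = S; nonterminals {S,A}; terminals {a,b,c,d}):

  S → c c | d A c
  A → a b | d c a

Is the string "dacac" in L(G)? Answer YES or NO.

Convert to CNF:
  S -> T2 X5 | T3 T3
  A -> T0 T1 | T2 X4
  T0 -> a
  T1 -> b
  T2 -> d
  T3 -> c
  X4 -> T3 T0
  X5 -> A T3

Fill CYK table bottom-up:
  [0..0]={T2}  "d"  orig:{}
  [1..1]={T0}  "a"  orig:{}
  [2..2]={T3}  "c"  orig:{}
  [3..3]={T0}  "a"  orig:{}
  [4..4]={T3}  "c"  orig:{}
  [0..1]=∅  "da"
  [1..2]=∅  "ac"
  [2..3]={X4}  "ca"  orig:{}
  [3..4]=∅  "ac"
  [0..2]=∅  "dac"
  [1..3]=∅  "aca"
  [2..4]=∅  "cac"
  [0..3]=∅  "daca"
  [1..4]=∅  "acac"
  [0..4]=∅  "dacac"

S ∉ T[0,4] ⇒ NO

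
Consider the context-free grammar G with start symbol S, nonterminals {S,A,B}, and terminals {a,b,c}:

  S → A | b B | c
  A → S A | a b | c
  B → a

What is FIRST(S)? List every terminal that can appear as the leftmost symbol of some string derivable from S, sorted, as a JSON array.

FIRST sets, iterate to fixpoint:
[1]
  A via A→a b: +{a}
  A via A→c: +{c}
  B via B→a: +{a}
  S via S→A: +{a,c}
  S via S→b B: +{b}
  S: {a,b,c}  A: {a,c}  B: {a}
[2]
  A via A→S A: +{b}
  S: {a,b,c}  A: {a,b,c}  B: {a}
[3] — fixpoint
  S: {a,b,c}  A: {a,b,c}  B: {a}

FIRST(S) = ["a", "b", "c"]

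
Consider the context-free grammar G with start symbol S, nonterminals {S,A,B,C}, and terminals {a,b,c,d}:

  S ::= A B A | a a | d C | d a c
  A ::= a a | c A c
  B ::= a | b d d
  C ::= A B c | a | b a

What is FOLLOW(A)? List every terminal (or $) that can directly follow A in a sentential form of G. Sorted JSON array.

FIRST sets, iterate to fixpoint:
[1]
  A via A→a a: +{a}
  A via A→c A c: +{c}
  B via B→a: +{a}
  B via B→b d d: +{b}
  C via C→A B c: +{a,c}
  C via C→b a: +{b}
  S via S→A B A: +{a,c}
  S via S→d C: +{d}
  FIRST[S]={a,c,d}  FIRST[A]={a,c}  FIRST[B]={a,b}  FIRST[C]={a,b,c}
[2] — fixpoint
  FIRST[S]={a,c,d}  FIRST[A]={a,c}  FIRST[B]={a,b}  FIRST[C]={a,b,c}

Compute FOLLOW by fixpoint:
initialize: $ ∈ FOLLOW(S)
round 1:
  A→c A c: FOLLOW(A) ⊇ FIRST(c) = {c}; new: +{c}
  C→A B c: FOLLOW(A) ⊇ FIRST(B) = {a,b}; new: +{a,b}
  C→A B c: FOLLOW(B) ⊇ FIRST(c) = {c}; new: +{c}
  S→A B A: FOLLOW(B) ⊇ FIRST(A) = {a,c}; new: +{a}
  S→A B A: FOLLOW(A) ⊇ FOLLOW(S) ⊇ {$}; new: +{$}
  S→d C: FOLLOW(C) ⊇ FOLLOW(S) ⊇ {$}; new: +{$}
  FOLLOW(S)={$}  FOLLOW(A)={$,a,b,c}  FOLLOW(B)={a,c}  FOLLOW(C)={$}
round 2: — fixpoint
  FOLLOW(S)={$}  FOLLOW(A)={$,a,b,c}  FOLLOW(B)={a,c}  FOLLOW(C)={$}

FOLLOW(A) = ["$", "a", "b", "c"]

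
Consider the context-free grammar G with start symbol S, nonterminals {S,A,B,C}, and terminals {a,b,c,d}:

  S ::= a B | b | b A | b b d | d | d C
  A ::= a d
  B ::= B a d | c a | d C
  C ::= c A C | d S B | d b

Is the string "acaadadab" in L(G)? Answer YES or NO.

CNF form of G:
  S -> T0 B | T1 C | T3 A | T3 X7 | b | d
  A -> T0 T1
  B -> B X4 | T1 C | T2 T0
  C -> T1 T3 | T1 X6 | T2 X5
  T0 -> a
  T1 -> d
  T2 -> c
  T3 -> b
  X4 -> T0 T1
  X5 -> A C
  X6 -> S B
  X7 -> T3 T1

CYK fill:
  cell(0,0) a: {T0}  orig:{}
  cell(1,1) c: {T2}  orig:{}
  cell(2,2) a: {T0}  orig:{}
  cell(3,3) a: {T0}  orig:{}
  cell(4,4) d: {S,T1}  orig:{S}
  cell(5,5) a: {T0}  orig:{}
  cell(6,6) d: {S,T1}  orig:{S}
  cell(7,7) a: {T0}  orig:{}
  cell(8,8) b: {S,T3}  orig:{S}
  cell(0,1) ac: ∅
  cell(1,2) ca: {B}
  cell(2,3) aa: ∅
  cell(3,4) ad: {A,X4}  orig:{A}
  cell(4,5) da: ∅
  cell(5,6) ad: {A,X4}  orig:{A}
  cell(6,7) da: ∅
  cell(7,8) ab: ∅
  cell(0,2) aca: {S}
  cell(1,3) caa: ∅
  cell(2,4) aad: ∅
  cell(3,5) ada: ∅
  cell(4,6) dad: ∅
  cell(5,7) ada: ∅
  cell(6,8) dab: ∅
  cell(0,3) acaa: ∅
  cell(1,4) caad: {B}
  cell(2,5) aada: ∅
  cell(3,6) adad: ∅
  cell(4,7) dada: ∅
  cell(5,8) adab: ∅
  cell(0,4) acaad: {S}
  cell(1,5) caada: ∅
  cell(2,6) aadad: ∅
  cell(3,7) adada: ∅
  cell(4,8) dadab: ∅
  cell(0,5) acaada: ∅
  cell(1,6) caadad: {B}
  cell(2,7) aadada: ∅
  cell(3,8) adadab: ∅
  cell(0,6) acaadad: {S}
  cell(1,7) caadada: ∅
  cell(2,8) aadadab: ∅
  cell(0,7) acaadada: ∅
  cell(1,8) caadadab: ∅
  cell(0,8) acaadadab: ∅

S ∉ T[0,8] ⇒ NO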